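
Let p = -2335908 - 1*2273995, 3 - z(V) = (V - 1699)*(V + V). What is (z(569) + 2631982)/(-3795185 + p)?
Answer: -1305975/2801696 ≈ -0.46614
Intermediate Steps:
z(V) = 3 - 2*V*(-1699 + V) (z(V) = 3 - (V - 1699)*(V + V) = 3 - (-1699 + V)*2*V = 3 - 2*V*(-1699 + V))
p = -4609903 (p = -2335908 - 2273995 = -4609903)
(z(569) + 2631982)/(-3795185 + p) = ((3 - 2*569² + 3398*569) + 2631982)/(-3795185 - 4609903) = ((3 - 2*323761 + 1933462) + 2631982)/(-8405088) = ((3 - 647522 + 1933462) + 2631982)*(-1/8405088) = (1285943 + 2631982)*(-1/8405088) = 3917925*(-1/8405088) = -1305975/2801696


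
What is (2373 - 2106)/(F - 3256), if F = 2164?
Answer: -89/364 ≈ -0.24451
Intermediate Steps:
(2373 - 2106)/(F - 3256) = (2373 - 2106)/(2164 - 3256) = 267/(-1092) = 267*(-1/1092) = -89/364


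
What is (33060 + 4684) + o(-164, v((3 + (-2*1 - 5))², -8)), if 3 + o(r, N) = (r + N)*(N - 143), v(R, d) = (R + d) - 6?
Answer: 60583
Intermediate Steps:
v(R, d) = -6 + R + d
o(r, N) = -3 + (-143 + N)*(N + r) (o(r, N) = -3 + (r + N)*(N - 143) = -3 + (N + r)*(-143 + N) = -3 + (-143 + N)*(N + r))
(33060 + 4684) + o(-164, v((3 + (-2*1 - 5))², -8)) = (33060 + 4684) + (-3 + (-6 + (3 + (-2*1 - 5))² - 8)² - 143*(-6 + (3 + (-2*1 - 5))² - 8) - 143*(-164) + (-6 + (3 + (-2*1 - 5))² - 8)*(-164)) = 37744 + (-3 + (-6 + (3 + (-2 - 5))² - 8)² - 143*(-6 + (3 + (-2 - 5))² - 8) + 23452 + (-6 + (3 + (-2 - 5))² - 8)*(-164)) = 37744 + (-3 + (-6 + (3 - 7)² - 8)² - 143*(-6 + (3 - 7)² - 8) + 23452 + (-6 + (3 - 7)² - 8)*(-164)) = 37744 + (-3 + (-6 + (-4)² - 8)² - 143*(-6 + (-4)² - 8) + 23452 + (-6 + (-4)² - 8)*(-164)) = 37744 + (-3 + (-6 + 16 - 8)² - 143*(-6 + 16 - 8) + 23452 + (-6 + 16 - 8)*(-164)) = 37744 + (-3 + 2² - 143*2 + 23452 + 2*(-164)) = 37744 + (-3 + 4 - 286 + 23452 - 328) = 37744 + 22839 = 60583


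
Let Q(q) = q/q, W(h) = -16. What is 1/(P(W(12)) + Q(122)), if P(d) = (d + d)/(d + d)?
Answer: ½ ≈ 0.50000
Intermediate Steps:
Q(q) = 1
P(d) = 1 (P(d) = (2*d)/((2*d)) = (2*d)*(1/(2*d)) = 1)
1/(P(W(12)) + Q(122)) = 1/(1 + 1) = 1/2 = ½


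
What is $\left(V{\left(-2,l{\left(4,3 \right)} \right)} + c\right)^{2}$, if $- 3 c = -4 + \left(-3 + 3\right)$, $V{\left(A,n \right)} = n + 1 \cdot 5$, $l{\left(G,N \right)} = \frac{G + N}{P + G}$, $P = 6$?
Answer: $\frac{44521}{900} \approx 49.468$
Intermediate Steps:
$l{\left(G,N \right)} = \frac{G + N}{6 + G}$
$V{\left(A,n \right)} = 5 + n$ ($V{\left(A,n \right)} = n + 5 = 5 + n$)
$c = \frac{4}{3}$ ($c = - \frac{-4 + \left(-3 + 3\right)}{3} = - \frac{-4 + 0}{3} = \left(- \frac{1}{3}\right) \left(-4\right) = \frac{4}{3} \approx 1.3333$)
$\left(V{\left(-2,l{\left(4,3 \right)} \right)} + c\right)^{2} = \left(\left(5 + \frac{4 + 3}{6 + 4}\right) + \frac{4}{3}\right)^{2} = \left(\left(5 + \frac{1}{10} \cdot 7\right) + \frac{4}{3}\right)^{2} = \left(\left(5 + \frac{7}{10}\right) + \frac{4}{3}\right)^{2} = \left(\frac{57}{10} + \frac{4}{3}\right)^{2} = \left(\frac{211}{30}\right)^{2} = \frac{44521}{900}$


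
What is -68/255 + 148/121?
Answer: 1736/1815 ≈ 0.95647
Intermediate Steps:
-68/255 + 148/121 = -68*1/255 + 148*(1/121) = -4/15 + 148/121 = 1736/1815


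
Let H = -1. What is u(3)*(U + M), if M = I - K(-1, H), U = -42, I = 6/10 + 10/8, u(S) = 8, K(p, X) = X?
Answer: -1566/5 ≈ -313.20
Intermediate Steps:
I = 37/20 (I = 6*(1/10) + 10*(1/8) = 3/5 + 5/4 = 37/20 ≈ 1.8500)
M = 57/20 (M = 37/20 - 1*(-1) = 37/20 + 1 = 57/20 ≈ 2.8500)
u(3)*(U + M) = 8*(-42 + 57/20) = 8*(-783/20) = -1566/5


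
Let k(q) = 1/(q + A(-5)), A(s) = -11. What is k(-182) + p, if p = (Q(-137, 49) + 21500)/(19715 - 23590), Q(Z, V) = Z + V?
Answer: -4136391/747875 ≈ -5.5309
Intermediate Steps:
Q(Z, V) = V + Z
k(q) = 1/(-11 + q) (k(q) = 1/(q - 11) = 1/(-11 + q))
p = -21412/3875 (p = ((49 - 137) + 21500)/(19715 - 23590) = (-88 + 21500)/(-3875) = 21412*(-1/3875) = -21412/3875 ≈ -5.5257)
k(-182) + p = 1/(-11 - 182) - 21412/3875 = 1/(-193) - 21412/3875 = -1/193 - 21412/3875 = -4136391/747875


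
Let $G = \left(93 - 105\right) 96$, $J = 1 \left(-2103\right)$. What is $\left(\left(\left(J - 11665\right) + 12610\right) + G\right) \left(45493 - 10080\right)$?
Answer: $-81804030$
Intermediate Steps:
$J = -2103$
$G = -1152$ ($G = \left(-12\right) 96 = -1152$)
$\left(\left(\left(J - 11665\right) + 12610\right) + G\right) \left(45493 - 10080\right) = \left(\left(\left(-2103 - 11665\right) + 12610\right) - 1152\right) \left(45493 - 10080\right) = \left(\left(-13768 + 12610\right) - 1152\right) 35413 = \left(-1158 - 1152\right) 35413 = \left(-2310\right) 35413 = -81804030$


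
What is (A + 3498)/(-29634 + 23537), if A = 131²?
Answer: -20659/6097 ≈ -3.3884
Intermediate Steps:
A = 17161
(A + 3498)/(-29634 + 23537) = (17161 + 3498)/(-29634 + 23537) = 20659/(-6097) = 20659*(-1/6097) = -20659/6097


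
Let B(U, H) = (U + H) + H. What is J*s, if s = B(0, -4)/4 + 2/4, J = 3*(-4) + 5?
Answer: 21/2 ≈ 10.500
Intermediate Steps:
B(U, H) = U + 2*H (B(U, H) = (H + U) + H = U + 2*H)
J = -7 (J = -12 + 5 = -7)
s = -3/2 (s = (0 + 2*(-4))/4 + 2/4 = (0 - 8)*(1/4) + 2*(1/4) = -8*1/4 + 1/2 = -2 + 1/2 = -3/2 ≈ -1.5000)
J*s = -7*(-3/2) = 21/2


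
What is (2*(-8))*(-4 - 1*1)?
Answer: 80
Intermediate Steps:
(2*(-8))*(-4 - 1*1) = -16*(-4 - 1) = -16*(-5) = 80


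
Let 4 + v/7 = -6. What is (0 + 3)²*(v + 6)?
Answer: -576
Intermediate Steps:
v = -70 (v = -28 + 7*(-6) = -28 - 42 = -70)
(0 + 3)²*(v + 6) = (0 + 3)²*(-70 + 6) = 3²*(-64) = 9*(-64) = -576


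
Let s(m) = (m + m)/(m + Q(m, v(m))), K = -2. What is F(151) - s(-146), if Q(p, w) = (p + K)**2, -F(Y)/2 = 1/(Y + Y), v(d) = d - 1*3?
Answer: 11167/1642729 ≈ 0.0067978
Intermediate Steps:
v(d) = -3 + d (v(d) = d - 3 = -3 + d)
F(Y) = -1/Y (F(Y) = -2/(Y + Y) = -2*1/(2*Y) = -1/Y)
Q(p, w) = (-2 + p)**2 (Q(p, w) = (p - 2)**2 = (-2 + p)**2)
s(m) = 2*m/(m + (-2 + m)**2) (s(m) = (m + m)/(m + (-2 + m)**2) = (2*m)/(m + (-2 + m)**2) = 2*m/(m + (-2 + m)**2))
F(151) - s(-146) = -1/151 - 2*(-146)/(-146 + (-2 - 146)**2) = -1*1/151 - 2*(-146)/(-146 + (-148)**2) = -1/151 - 2*(-146)/(-146 + 21904) = -1/151 - 2*(-146)/21758 = -1/151 - 1*(-146/10879) = -1/151 + 146/10879 = 11167/1642729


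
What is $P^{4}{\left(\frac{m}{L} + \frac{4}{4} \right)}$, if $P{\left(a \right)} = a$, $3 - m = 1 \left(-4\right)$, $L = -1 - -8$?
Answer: $16$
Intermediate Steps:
$L = 7$ ($L = -1 + 8 = 7$)
$m = 7$ ($m = 3 - 1 \left(-4\right) = 3 - -4 = 3 + 4 = 7$)
$P^{4}{\left(\frac{m}{L} + \frac{4}{4} \right)} = \left(\frac{7}{7} + \frac{4}{4}\right)^{4} = \left(7 \cdot \frac{1}{7} + 4 \cdot \frac{1}{4}\right)^{4} = \left(1 + 1\right)^{4} = 2^{4} = 16$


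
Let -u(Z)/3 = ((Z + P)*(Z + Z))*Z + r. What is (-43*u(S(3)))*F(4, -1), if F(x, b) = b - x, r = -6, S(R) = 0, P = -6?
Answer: 3870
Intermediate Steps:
u(Z) = 18 - 6*Z²*(-6 + Z) (u(Z) = -3*(((Z - 6)*(Z + Z))*Z - 6) = -3*(((-6 + Z)*(2*Z))*Z - 6) = -3*((2*Z*(-6 + Z))*Z - 6) = -3*(2*Z²*(-6 + Z) - 6) = -3*(-6 + 2*Z²*(-6 + Z)) = 18 - 6*Z²*(-6 + Z))
(-43*u(S(3)))*F(4, -1) = (-43*(18 - 6*0³ + 36*0²))*(-1 - 1*4) = (-43*(18 - 6*0 + 36*0))*(-1 - 4) = -43*(18 + 0 + 0)*(-5) = -43*18*(-5) = -774*(-5) = 3870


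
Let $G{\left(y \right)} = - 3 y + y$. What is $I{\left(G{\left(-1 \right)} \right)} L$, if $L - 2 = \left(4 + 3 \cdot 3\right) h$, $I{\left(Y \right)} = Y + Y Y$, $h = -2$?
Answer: $-144$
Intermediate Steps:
$G{\left(y \right)} = - 2 y$
$I{\left(Y \right)} = Y + Y^{2}$
$L = -24$ ($L = 2 + \left(4 + 3 \cdot 3\right) \left(-2\right) = 2 + \left(4 + 9\right) \left(-2\right) = 2 + 13 \left(-2\right) = 2 - 26 = -24$)
$I{\left(G{\left(-1 \right)} \right)} L = \left(-2\right) \left(-1\right) \left(1 - -2\right) \left(-24\right) = 2 \left(1 + 2\right) \left(-24\right) = 2 \cdot 3 \left(-24\right) = 6 \left(-24\right) = -144$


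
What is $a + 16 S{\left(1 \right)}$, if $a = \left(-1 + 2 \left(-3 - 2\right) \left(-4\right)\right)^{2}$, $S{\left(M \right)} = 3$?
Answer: $1569$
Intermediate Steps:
$a = 1521$ ($a = \left(-1 + 2 \left(-5\right) \left(-4\right)\right)^{2} = \left(-1 - -40\right)^{2} = \left(-1 + 40\right)^{2} = 39^{2} = 1521$)
$a + 16 S{\left(1 \right)} = 1521 + 16 \cdot 3 = 1521 + 48 = 1569$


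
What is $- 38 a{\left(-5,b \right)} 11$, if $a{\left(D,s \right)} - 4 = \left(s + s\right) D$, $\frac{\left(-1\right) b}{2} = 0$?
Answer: $-1672$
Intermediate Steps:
$b = 0$ ($b = \left(-2\right) 0 = 0$)
$a{\left(D,s \right)} = 4 + 2 D s$ ($a{\left(D,s \right)} = 4 + \left(s + s\right) D = 4 + 2 s D = 4 + 2 D s$)
$- 38 a{\left(-5,b \right)} 11 = - 38 \left(4 + 2 \left(-5\right) 0\right) 11 = - 38 \left(4 + 0\right) 11 = \left(-38\right) 4 \cdot 11 = \left(-152\right) 11 = -1672$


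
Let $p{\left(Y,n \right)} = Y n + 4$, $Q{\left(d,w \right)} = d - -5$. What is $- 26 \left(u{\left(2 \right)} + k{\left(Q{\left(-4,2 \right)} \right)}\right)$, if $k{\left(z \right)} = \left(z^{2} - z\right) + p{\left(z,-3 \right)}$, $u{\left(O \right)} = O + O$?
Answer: $-130$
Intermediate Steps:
$Q{\left(d,w \right)} = 5 + d$ ($Q{\left(d,w \right)} = d + 5 = 5 + d$)
$u{\left(O \right)} = 2 O$
$p{\left(Y,n \right)} = 4 + Y n$
$k{\left(z \right)} = 4 + z^{2} - 4 z$ ($k{\left(z \right)} = \left(z^{2} - z\right) + \left(4 + z \left(-3\right)\right) = \left(z^{2} - z\right) - \left(-4 + 3 z\right) = 4 + z^{2} - 4 z$)
$- 26 \left(u{\left(2 \right)} + k{\left(Q{\left(-4,2 \right)} \right)}\right) = - 26 \left(2 \cdot 2 + \left(4 + \left(5 - 4\right)^{2} - 4 \left(5 - 4\right)\right)\right) = - 26 \left(4 + \left(4 + 1^{2} - 4\right)\right) = - 26 \left(4 + \left(4 + 1 - 4\right)\right) = - 26 \left(4 + 1\right) = \left(-26\right) 5 = -130$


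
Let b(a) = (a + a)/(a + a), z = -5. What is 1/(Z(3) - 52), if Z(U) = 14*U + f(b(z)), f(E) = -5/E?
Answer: -1/15 ≈ -0.066667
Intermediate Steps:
b(a) = 1 (b(a) = (2*a)/((2*a)) = (2*a)*(1/(2*a)) = 1)
Z(U) = -5 + 14*U (Z(U) = 14*U - 5/1 = 14*U - 5*1 = 14*U - 5 = -5 + 14*U)
1/(Z(3) - 52) = 1/((-5 + 14*3) - 52) = 1/((-5 + 42) - 52) = 1/(37 - 52) = 1/(-15) = -1/15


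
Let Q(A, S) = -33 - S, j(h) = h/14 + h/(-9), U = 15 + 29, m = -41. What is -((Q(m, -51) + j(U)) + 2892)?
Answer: -183220/63 ≈ -2908.3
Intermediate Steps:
U = 44
j(h) = -5*h/126 (j(h) = h*(1/14) + h*(-1/9) = h/14 - h/9 = -5*h/126)
-((Q(m, -51) + j(U)) + 2892) = -(((-33 - 1*(-51)) - 5/126*44) + 2892) = -(((-33 + 51) - 110/63) + 2892) = -((18 - 110/63) + 2892) = -(1024/63 + 2892) = -1*183220/63 = -183220/63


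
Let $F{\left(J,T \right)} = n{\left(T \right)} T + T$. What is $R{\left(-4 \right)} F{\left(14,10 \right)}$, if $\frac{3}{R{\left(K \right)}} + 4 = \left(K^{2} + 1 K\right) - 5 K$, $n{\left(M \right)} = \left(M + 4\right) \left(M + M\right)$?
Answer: $\frac{4215}{14} \approx 301.07$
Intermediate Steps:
$n{\left(M \right)} = 2 M \left(4 + M\right)$ ($n{\left(M \right)} = \left(4 + M\right) 2 M = 2 M \left(4 + M\right)$)
$F{\left(J,T \right)} = T + 2 T^{2} \left(4 + T\right)$ ($F{\left(J,T \right)} = 2 T \left(4 + T\right) T + T = 2 T^{2} \left(4 + T\right) + T = T + 2 T^{2} \left(4 + T\right)$)
$R{\left(K \right)} = \frac{3}{-4 + K^{2} - 4 K}$ ($R{\left(K \right)} = \frac{3}{-4 - \left(- K^{2} + 4 K\right)} = \frac{3}{-4 + \left(K^{2} - 4 K\right)} = \frac{3}{-4 + K^{2} - 4 K}$)
$R{\left(-4 \right)} F{\left(14,10 \right)} = \frac{3}{-4 + \left(-4\right)^{2} - -16} \cdot 10 \left(1 + 2 \cdot 10 \left(4 + 10\right)\right) = \frac{3}{-4 + 16 + 16} \cdot 10 \left(1 + 2 \cdot 10 \cdot 14\right) = \frac{3}{28} \cdot 10 \left(1 + 280\right) = 3 \cdot \frac{1}{28} \cdot 10 \cdot 281 = \frac{3}{28} \cdot 2810 = \frac{4215}{14}$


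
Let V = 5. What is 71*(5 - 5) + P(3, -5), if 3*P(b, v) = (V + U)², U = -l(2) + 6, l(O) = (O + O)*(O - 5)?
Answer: 529/3 ≈ 176.33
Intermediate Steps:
l(O) = 2*O*(-5 + O) (l(O) = (2*O)*(-5 + O) = 2*O*(-5 + O))
U = 18 (U = -2*2*(-5 + 2) + 6 = -2*2*(-3) + 6 = -1*(-12) + 6 = 12 + 6 = 18)
P(b, v) = 529/3 (P(b, v) = (5 + 18)²/3 = (⅓)*23² = (⅓)*529 = 529/3)
71*(5 - 5) + P(3, -5) = 71*(5 - 5) + 529/3 = 71*0 + 529/3 = 0 + 529/3 = 529/3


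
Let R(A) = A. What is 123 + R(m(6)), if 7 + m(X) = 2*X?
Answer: 128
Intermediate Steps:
m(X) = -7 + 2*X
123 + R(m(6)) = 123 + (-7 + 2*6) = 123 + (-7 + 12) = 123 + 5 = 128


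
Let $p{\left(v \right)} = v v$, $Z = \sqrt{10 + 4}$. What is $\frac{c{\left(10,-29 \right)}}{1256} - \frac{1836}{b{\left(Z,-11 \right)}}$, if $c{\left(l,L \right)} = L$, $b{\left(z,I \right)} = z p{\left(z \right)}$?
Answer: $- \frac{29}{1256} - \frac{459 \sqrt{14}}{49} \approx -35.073$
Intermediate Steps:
$Z = \sqrt{14} \approx 3.7417$
$p{\left(v \right)} = v^{2}$
$b{\left(z,I \right)} = z^{3}$ ($b{\left(z,I \right)} = z z^{2} = z^{3}$)
$\frac{c{\left(10,-29 \right)}}{1256} - \frac{1836}{b{\left(Z,-11 \right)}} = - \frac{29}{1256} - \frac{1836}{\left(\sqrt{14}\right)^{3}} = \left(-29\right) \frac{1}{1256} - \frac{1836}{14 \sqrt{14}} = - \frac{29}{1256} - 1836 \frac{\sqrt{14}}{196} = - \frac{29}{1256} - \frac{459 \sqrt{14}}{49}$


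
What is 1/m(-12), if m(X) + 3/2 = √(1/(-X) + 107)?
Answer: 9/629 + √3855/629 ≈ 0.11302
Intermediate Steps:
m(X) = -3/2 + √(107 - 1/X) (m(X) = -3/2 + √(1/(-X) + 107) = -3/2 + √(-1/X + 107) = -3/2 + √(107 - 1/X))
1/m(-12) = 1/(-3/2 + √(107 - 1/(-12))) = 1/(-3/2 + √(107 - 1*(-1/12))) = 1/(-3/2 + √(107 + 1/12)) = 1/(-3/2 + √(1285/12)) = 1/(-3/2 + √3855/6)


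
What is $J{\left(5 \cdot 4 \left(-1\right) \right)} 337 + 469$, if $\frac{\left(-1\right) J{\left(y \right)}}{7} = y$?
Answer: $47649$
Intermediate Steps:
$J{\left(y \right)} = - 7 y$
$J{\left(5 \cdot 4 \left(-1\right) \right)} 337 + 469 = - 7 \cdot 5 \cdot 4 \left(-1\right) 337 + 469 = - 7 \cdot 20 \left(-1\right) 337 + 469 = \left(-7\right) \left(-20\right) 337 + 469 = 140 \cdot 337 + 469 = 47180 + 469 = 47649$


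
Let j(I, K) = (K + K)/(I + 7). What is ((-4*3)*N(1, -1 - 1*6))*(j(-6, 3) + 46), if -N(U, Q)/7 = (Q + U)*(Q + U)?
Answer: 157248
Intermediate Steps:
N(U, Q) = -7*(Q + U)² (N(U, Q) = -7*(Q + U)*(Q + U) = -7*(Q + U)²)
j(I, K) = 2*K/(7 + I) (j(I, K) = (2*K)/(7 + I) = 2*K/(7 + I))
((-4*3)*N(1, -1 - 1*6))*(j(-6, 3) + 46) = ((-4*3)*(-7*((-1 - 1*6) + 1)²))*(2*3/(7 - 6) + 46) = (-(-84)*((-1 - 6) + 1)²)*(2*3/1 + 46) = (-(-84)*(-7 + 1)²)*(2*3*1 + 46) = (-(-84)*(-6)²)*(6 + 46) = -(-84)*36*52 = -12*(-252)*52 = 3024*52 = 157248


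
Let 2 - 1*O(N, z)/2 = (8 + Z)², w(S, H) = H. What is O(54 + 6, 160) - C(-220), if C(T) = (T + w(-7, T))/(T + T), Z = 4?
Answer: -285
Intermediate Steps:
O(N, z) = -284 (O(N, z) = 4 - 2*(8 + 4)² = 4 - 2*12² = 4 - 2*144 = 4 - 288 = -284)
C(T) = 1 (C(T) = (T + T)/(T + T) = (2*T)/((2*T)) = (2*T)*(1/(2*T)) = 1)
O(54 + 6, 160) - C(-220) = -284 - 1*1 = -284 - 1 = -285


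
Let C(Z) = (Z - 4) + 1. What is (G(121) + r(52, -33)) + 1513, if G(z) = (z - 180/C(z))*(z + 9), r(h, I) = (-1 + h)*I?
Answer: 906340/59 ≈ 15362.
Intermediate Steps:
C(Z) = -3 + Z (C(Z) = (-4 + Z) + 1 = -3 + Z)
r(h, I) = I*(-1 + h)
G(z) = (9 + z)*(z - 180/(-3 + z)) (G(z) = (z - 180/(-3 + z))*(z + 9) = (z - 180/(-3 + z))*(9 + z) = (9 + z)*(z - 180/(-3 + z)))
(G(121) + r(52, -33)) + 1513 = ((-1620 - 180*121 + 121*(-3 + 121)*(9 + 121))/(-3 + 121) - 33*(-1 + 52)) + 1513 = ((-1620 - 21780 + 121*118*130)/118 - 33*51) + 1513 = ((-1620 - 21780 + 1856140)/118 - 1683) + 1513 = ((1/118)*1832740 - 1683) + 1513 = (916370/59 - 1683) + 1513 = 817073/59 + 1513 = 906340/59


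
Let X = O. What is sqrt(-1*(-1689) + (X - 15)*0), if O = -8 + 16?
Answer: sqrt(1689) ≈ 41.097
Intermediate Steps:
O = 8
X = 8
sqrt(-1*(-1689) + (X - 15)*0) = sqrt(-1*(-1689) + (8 - 15)*0) = sqrt(1689 - 7*0) = sqrt(1689 + 0) = sqrt(1689)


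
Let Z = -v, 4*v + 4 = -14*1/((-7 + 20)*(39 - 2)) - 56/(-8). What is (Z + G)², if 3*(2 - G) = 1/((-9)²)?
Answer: 343270607449/218586171024 ≈ 1.5704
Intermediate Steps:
v = 1429/1924 (v = -1 + (-14*1/((-7 + 20)*(39 - 2)) - 56/(-8))/4 = -1 + (-14/(37*13) - 56*(-⅛))/4 = -1 + (-14/481 + 7)/4 = -1 + (¼)*(3353/481) = -1 + 3353/1924 = 1429/1924 ≈ 0.74272)
G = 485/243 (G = 2 - 1/(3*((-9)²)) = 2 - ⅓/81 = 2 - ⅓*1/81 = 2 - 1/243 = 485/243 ≈ 1.9959)
Z = -1429/1924 (Z = -1*1429/1924 = -1429/1924 ≈ -0.74272)
(Z + G)² = (-1429/1924 + 485/243)² = (585893/467532)² = 343270607449/218586171024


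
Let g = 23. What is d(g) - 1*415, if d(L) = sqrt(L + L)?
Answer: -415 + sqrt(46) ≈ -408.22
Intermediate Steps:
d(L) = sqrt(2)*sqrt(L) (d(L) = sqrt(2*L) = sqrt(2)*sqrt(L))
d(g) - 1*415 = sqrt(2)*sqrt(23) - 1*415 = sqrt(46) - 415 = -415 + sqrt(46)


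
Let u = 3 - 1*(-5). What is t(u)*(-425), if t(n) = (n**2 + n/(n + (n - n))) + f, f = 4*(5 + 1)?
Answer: -37825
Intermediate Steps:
u = 8 (u = 3 + 5 = 8)
f = 24 (f = 4*6 = 24)
t(n) = 25 + n**2 (t(n) = (n**2 + n/(n + (n - n))) + 24 = (n**2 + n/(n + 0)) + 24 = (n**2 + n/n) + 24 = (n**2 + 1) + 24 = (1 + n**2) + 24 = 25 + n**2)
t(u)*(-425) = (25 + 8**2)*(-425) = (25 + 64)*(-425) = 89*(-425) = -37825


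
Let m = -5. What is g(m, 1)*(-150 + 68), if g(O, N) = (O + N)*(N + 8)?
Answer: 2952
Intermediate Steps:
g(O, N) = (8 + N)*(N + O) (g(O, N) = (N + O)*(8 + N) = (8 + N)*(N + O))
g(m, 1)*(-150 + 68) = (1**2 + 8*1 + 8*(-5) + 1*(-5))*(-150 + 68) = (1 + 8 - 40 - 5)*(-82) = -36*(-82) = 2952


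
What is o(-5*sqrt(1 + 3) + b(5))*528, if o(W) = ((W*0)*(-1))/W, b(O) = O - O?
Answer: 0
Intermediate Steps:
b(O) = 0
o(W) = 0 (o(W) = (0*(-1))/W = 0/W = 0)
o(-5*sqrt(1 + 3) + b(5))*528 = 0*528 = 0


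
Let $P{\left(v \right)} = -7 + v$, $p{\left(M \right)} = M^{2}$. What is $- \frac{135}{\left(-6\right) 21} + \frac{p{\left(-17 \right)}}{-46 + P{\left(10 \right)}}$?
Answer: $- \frac{3401}{602} \approx -5.6495$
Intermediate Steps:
$- \frac{135}{\left(-6\right) 21} + \frac{p{\left(-17 \right)}}{-46 + P{\left(10 \right)}} = - \frac{135}{\left(-6\right) 21} + \frac{\left(-17\right)^{2}}{-46 + \left(-7 + 10\right)} = - \frac{135}{-126} + \frac{289}{-46 + 3} = \left(-135\right) \left(- \frac{1}{126}\right) + \frac{289}{-43} = \frac{15}{14} + 289 \left(- \frac{1}{43}\right) = \frac{15}{14} - \frac{289}{43} = - \frac{3401}{602}$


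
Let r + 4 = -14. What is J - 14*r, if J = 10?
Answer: 262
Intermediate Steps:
r = -18 (r = -4 - 14 = -18)
J - 14*r = 10 - 14*(-18) = 10 + 252 = 262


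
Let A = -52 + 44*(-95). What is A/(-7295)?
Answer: 4232/7295 ≈ 0.58012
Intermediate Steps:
A = -4232 (A = -52 - 4180 = -4232)
A/(-7295) = -4232/(-7295) = -4232*(-1/7295) = 4232/7295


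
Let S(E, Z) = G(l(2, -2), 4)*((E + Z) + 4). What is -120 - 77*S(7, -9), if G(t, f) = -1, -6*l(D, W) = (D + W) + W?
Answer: 34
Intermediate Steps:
l(D, W) = -W/3 - D/6 (l(D, W) = -((D + W) + W)/6 = -(D + 2*W)/6 = -W/3 - D/6)
S(E, Z) = -4 - E - Z (S(E, Z) = -((E + Z) + 4) = -(4 + E + Z) = -4 - E - Z)
-120 - 77*S(7, -9) = -120 - 77*(-4 - 1*7 - 1*(-9)) = -120 - 77*(-4 - 7 + 9) = -120 - 77*(-2) = -120 + 154 = 34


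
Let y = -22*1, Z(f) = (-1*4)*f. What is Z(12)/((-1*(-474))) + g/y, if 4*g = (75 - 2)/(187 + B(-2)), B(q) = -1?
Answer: -136711/1293072 ≈ -0.10573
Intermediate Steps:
g = 73/744 (g = ((75 - 2)/(187 - 1))/4 = (73/186)/4 = (73*(1/186))/4 = (¼)*(73/186) = 73/744 ≈ 0.098118)
Z(f) = -4*f
y = -22
Z(12)/((-1*(-474))) + g/y = (-4*12)/((-1*(-474))) + (73/744)/(-22) = -48/474 + (73/744)*(-1/22) = -48*1/474 - 73/16368 = -8/79 - 73/16368 = -136711/1293072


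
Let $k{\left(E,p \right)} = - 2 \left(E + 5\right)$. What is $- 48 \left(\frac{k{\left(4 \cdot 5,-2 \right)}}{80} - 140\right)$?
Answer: $6750$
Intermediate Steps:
$k{\left(E,p \right)} = -10 - 2 E$ ($k{\left(E,p \right)} = - 2 \left(5 + E\right) = -10 - 2 E$)
$- 48 \left(\frac{k{\left(4 \cdot 5,-2 \right)}}{80} - 140\right) = - 48 \left(\frac{-10 - 2 \cdot 4 \cdot 5}{80} - 140\right) = - 48 \left(\left(-10 - 40\right) \frac{1}{80} - 140\right) = - 48 \left(\left(-50\right) \frac{1}{80} - 140\right) = - 48 \left(- \frac{5}{8} - 140\right) = \left(-48\right) \left(- \frac{1125}{8}\right) = 6750$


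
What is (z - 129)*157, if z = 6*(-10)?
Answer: -29673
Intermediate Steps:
z = -60
(z - 129)*157 = (-60 - 129)*157 = -189*157 = -29673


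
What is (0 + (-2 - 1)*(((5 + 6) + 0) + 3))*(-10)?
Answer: 420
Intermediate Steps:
(0 + (-2 - 1)*(((5 + 6) + 0) + 3))*(-10) = (0 - 3*((11 + 0) + 3))*(-10) = (0 - 3*(11 + 3))*(-10) = (0 - 3*14)*(-10) = (0 - 42)*(-10) = -42*(-10) = 420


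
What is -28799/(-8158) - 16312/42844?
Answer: 275197765/87380338 ≈ 3.1494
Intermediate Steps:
-28799/(-8158) - 16312/42844 = -28799*(-1/8158) - 16312*1/42844 = 28799/8158 - 4078/10711 = 275197765/87380338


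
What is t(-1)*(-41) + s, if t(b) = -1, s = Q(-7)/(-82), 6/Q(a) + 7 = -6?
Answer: 21856/533 ≈ 41.006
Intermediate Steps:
Q(a) = -6/13 (Q(a) = 6/(-7 - 6) = 6/(-13) = 6*(-1/13) = -6/13)
s = 3/533 (s = -6/13/(-82) = -6/13*(-1/82) = 3/533 ≈ 0.0056285)
t(-1)*(-41) + s = -1*(-41) + 3/533 = 41 + 3/533 = 21856/533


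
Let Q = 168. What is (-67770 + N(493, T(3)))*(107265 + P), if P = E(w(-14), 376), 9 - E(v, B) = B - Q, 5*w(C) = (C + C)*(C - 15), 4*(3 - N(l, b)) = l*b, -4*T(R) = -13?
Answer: -58387425973/8 ≈ -7.2984e+9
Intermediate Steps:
T(R) = 13/4 (T(R) = -1/4*(-13) = 13/4)
N(l, b) = 3 - b*l/4 (N(l, b) = 3 - l*b/4 = 3 - b*l/4)
w(C) = 2*C*(-15 + C)/5 (w(C) = ((C + C)*(C - 15))/5 = ((2*C)*(-15 + C))/5 = (2*C*(-15 + C))/5 = 2*C*(-15 + C)/5)
E(v, B) = 177 - B (E(v, B) = 9 - (B - 1*168) = 9 - (B - 168) = 9 - (-168 + B) = 9 + (168 - B) = 177 - B)
P = -199 (P = 177 - 1*376 = 177 - 376 = -199)
(-67770 + N(493, T(3)))*(107265 + P) = (-67770 + (3 - 1/4*13/4*493))*(107265 - 199) = (-67770 + (3 - 6409/16))*107066 = (-67770 - 6361/16)*107066 = -1090681/16*107066 = -58387425973/8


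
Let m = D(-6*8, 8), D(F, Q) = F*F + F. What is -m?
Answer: -2256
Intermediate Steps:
D(F, Q) = F + F² (D(F, Q) = F² + F = F + F²)
m = 2256 (m = (-6*8)*(1 - 6*8) = -48*(1 - 48) = -48*(-47) = 2256)
-m = -1*2256 = -2256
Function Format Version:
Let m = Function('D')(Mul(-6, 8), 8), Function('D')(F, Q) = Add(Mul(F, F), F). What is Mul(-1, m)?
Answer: -2256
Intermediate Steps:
Function('D')(F, Q) = Add(F, Pow(F, 2)) (Function('D')(F, Q) = Add(Pow(F, 2), F) = Add(F, Pow(F, 2)))
m = 2256 (m = Mul(Mul(-6, 8), Add(1, Mul(-6, 8))) = Mul(-48, Add(1, -48)) = Mul(-48, -47) = 2256)
Mul(-1, m) = Mul(-1, 2256) = -2256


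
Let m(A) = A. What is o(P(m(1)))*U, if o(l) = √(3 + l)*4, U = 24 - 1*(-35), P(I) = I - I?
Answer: 236*√3 ≈ 408.76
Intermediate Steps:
P(I) = 0
U = 59 (U = 24 + 35 = 59)
o(l) = 4*√(3 + l)
o(P(m(1)))*U = (4*√(3 + 0))*59 = (4*√3)*59 = 236*√3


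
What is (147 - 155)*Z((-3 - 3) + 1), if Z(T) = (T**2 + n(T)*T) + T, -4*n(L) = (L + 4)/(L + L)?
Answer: -161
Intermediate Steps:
n(L) = -(4 + L)/(8*L) (n(L) = -(L + 4)/(4*(L + L)) = -(4 + L)/(4*(2*L)) = -(4 + L)*1/(2*L)/4 = -(4 + L)/(8*L))
Z(T) = -1/2 + T**2 + 7*T/8 (Z(T) = (T**2 + ((-4 - T)/(8*T))*T) + T = (T**2 + (-1/2 - T/8)) + T = (-1/2 + T**2 - T/8) + T = -1/2 + T**2 + 7*T/8)
(147 - 155)*Z((-3 - 3) + 1) = (147 - 155)*(-1/2 - ((-3 - 3) + 1)/8 + ((-3 - 3) + 1)*(1 + ((-3 - 3) + 1))) = -8*(-1/2 - (-6 + 1)/8 + (-6 + 1)*(1 + (-6 + 1))) = -8*(-1/2 - 1/8*(-5) - 5*(1 - 5)) = -8*(-1/2 + 5/8 - 5*(-4)) = -8*(-1/2 + 5/8 + 20) = -8*161/8 = -161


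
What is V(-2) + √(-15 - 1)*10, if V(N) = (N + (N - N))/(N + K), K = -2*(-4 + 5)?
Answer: ½ + 40*I ≈ 0.5 + 40.0*I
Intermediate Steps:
K = -2 (K = -2*1 = -2)
V(N) = N/(-2 + N) (V(N) = (N + (N - N))/(N - 2) = (N + 0)/(-2 + N) = N/(-2 + N))
V(-2) + √(-15 - 1)*10 = -2/(-2 - 2) + √(-15 - 1)*10 = -2/(-4) + √(-16)*10 = -2*(-¼) + (4*I)*10 = ½ + 40*I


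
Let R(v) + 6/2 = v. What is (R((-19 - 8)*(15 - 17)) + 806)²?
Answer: 734449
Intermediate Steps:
R(v) = -3 + v
(R((-19 - 8)*(15 - 17)) + 806)² = ((-3 + (-19 - 8)*(15 - 17)) + 806)² = ((-3 - 27*(-2)) + 806)² = ((-3 + 54) + 806)² = (51 + 806)² = 857² = 734449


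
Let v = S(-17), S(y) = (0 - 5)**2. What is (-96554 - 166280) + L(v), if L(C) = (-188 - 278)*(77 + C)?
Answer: -310366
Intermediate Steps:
S(y) = 25 (S(y) = (-5)**2 = 25)
v = 25
L(C) = -35882 - 466*C (L(C) = -466*(77 + C) = -35882 - 466*C)
(-96554 - 166280) + L(v) = (-96554 - 166280) + (-35882 - 466*25) = -262834 + (-35882 - 11650) = -262834 - 47532 = -310366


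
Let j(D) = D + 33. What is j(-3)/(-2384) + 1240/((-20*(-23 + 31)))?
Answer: -9253/1192 ≈ -7.7626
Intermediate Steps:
j(D) = 33 + D
j(-3)/(-2384) + 1240/((-20*(-23 + 31))) = (33 - 3)/(-2384) + 1240/((-20*(-23 + 31))) = 30*(-1/2384) + 1240/((-20*8)) = -15/1192 + 1240/(-160) = -15/1192 + 1240*(-1/160) = -15/1192 - 31/4 = -9253/1192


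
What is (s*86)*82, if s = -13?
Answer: -91676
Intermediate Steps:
(s*86)*82 = -13*86*82 = -1118*82 = -91676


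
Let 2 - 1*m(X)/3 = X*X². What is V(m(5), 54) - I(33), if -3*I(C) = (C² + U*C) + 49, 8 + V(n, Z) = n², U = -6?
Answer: 409399/3 ≈ 1.3647e+5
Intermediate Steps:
m(X) = 6 - 3*X³ (m(X) = 6 - 3*X*X² = 6 - 3*X³)
V(n, Z) = -8 + n²
I(C) = -49/3 + 2*C - C²/3 (I(C) = -((C² - 6*C) + 49)/3 = -(49 + C² - 6*C)/3 = -49/3 + 2*C - C²/3)
V(m(5), 54) - I(33) = (-8 + (6 - 3*5³)²) - (-49/3 + 2*33 - ⅓*33²) = (-8 + (6 - 3*125)²) - (-49/3 + 66 - ⅓*1089) = (-8 + (6 - 375)²) - (-49/3 + 66 - 363) = (-8 + (-369)²) - 1*(-940/3) = (-8 + 136161) + 940/3 = 136153 + 940/3 = 409399/3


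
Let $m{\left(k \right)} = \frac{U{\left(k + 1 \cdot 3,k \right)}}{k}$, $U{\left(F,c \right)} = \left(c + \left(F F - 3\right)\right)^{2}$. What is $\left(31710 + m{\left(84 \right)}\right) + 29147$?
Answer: $\frac{5302874}{7} \approx 7.5755 \cdot 10^{5}$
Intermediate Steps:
$U{\left(F,c \right)} = \left(-3 + c + F^{2}\right)^{2}$ ($U{\left(F,c \right)} = \left(c + \left(F^{2} - 3\right)\right)^{2} = \left(c + \left(-3 + F^{2}\right)\right)^{2} = \left(-3 + c + F^{2}\right)^{2}$)
$m{\left(k \right)} = \frac{\left(-3 + k + \left(3 + k\right)^{2}\right)^{2}}{k}$ ($m{\left(k \right)} = \frac{\left(-3 + k + \left(k + 1 \cdot 3\right)^{2}\right)^{2}}{k} = \frac{\left(-3 + k + \left(k + 3\right)^{2}\right)^{2}}{k} = \frac{\left(-3 + k + \left(3 + k\right)^{2}\right)^{2}}{k}$)
$\left(31710 + m{\left(84 \right)}\right) + 29147 = \left(31710 + \frac{\left(-3 + 84 + \left(3 + 84\right)^{2}\right)^{2}}{84}\right) + 29147 = \left(31710 + \frac{\left(-3 + 84 + 87^{2}\right)^{2}}{84}\right) + 29147 = \left(31710 + \frac{\left(-3 + 84 + 7569\right)^{2}}{84}\right) + 29147 = \left(31710 + \frac{7650^{2}}{84}\right) + 29147 = \left(31710 + \frac{1}{84} \cdot 58522500\right) + 29147 = \left(31710 + \frac{4876875}{7}\right) + 29147 = \frac{5098845}{7} + 29147 = \frac{5302874}{7}$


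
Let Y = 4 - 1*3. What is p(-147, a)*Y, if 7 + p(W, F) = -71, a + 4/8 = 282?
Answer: -78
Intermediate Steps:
a = 563/2 (a = -1/2 + 282 = 563/2 ≈ 281.50)
Y = 1 (Y = 4 - 3 = 1)
p(W, F) = -78 (p(W, F) = -7 - 71 = -78)
p(-147, a)*Y = -78*1 = -78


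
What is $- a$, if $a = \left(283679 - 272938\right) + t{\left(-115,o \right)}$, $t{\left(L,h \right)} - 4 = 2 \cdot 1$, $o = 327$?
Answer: $-10747$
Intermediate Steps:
$t{\left(L,h \right)} = 6$ ($t{\left(L,h \right)} = 4 + 2 \cdot 1 = 4 + 2 = 6$)
$a = 10747$ ($a = \left(283679 - 272938\right) + 6 = 10741 + 6 = 10747$)
$- a = \left(-1\right) 10747 = -10747$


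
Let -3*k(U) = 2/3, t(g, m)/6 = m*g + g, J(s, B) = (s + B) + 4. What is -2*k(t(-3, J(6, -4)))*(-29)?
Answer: -116/9 ≈ -12.889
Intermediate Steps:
J(s, B) = 4 + B + s (J(s, B) = (B + s) + 4 = 4 + B + s)
t(g, m) = 6*g + 6*g*m (t(g, m) = 6*(m*g + g) = 6*(g*m + g) = 6*(g + g*m) = 6*g + 6*g*m)
k(U) = -2/9 (k(U) = -2/(3*3) = -⅓*⅔ = -2/9)
-2*k(t(-3, J(6, -4)))*(-29) = -2*(-2/9)*(-29) = (4/9)*(-29) = -116/9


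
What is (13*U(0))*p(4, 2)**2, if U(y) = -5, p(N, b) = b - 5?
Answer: -585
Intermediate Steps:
p(N, b) = -5 + b
(13*U(0))*p(4, 2)**2 = (13*(-5))*(-5 + 2)**2 = -65*(-3)**2 = -65*9 = -585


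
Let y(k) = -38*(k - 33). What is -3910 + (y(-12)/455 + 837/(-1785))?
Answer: -30218407/7735 ≈ -3906.7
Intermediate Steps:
y(k) = 1254 - 38*k (y(k) = -38*(-33 + k) = -(-1254 + 38*k) = 1254 - 38*k)
-3910 + (y(-12)/455 + 837/(-1785)) = -3910 + ((1254 - 38*(-12))/455 + 837/(-1785)) = -3910 + ((1254 + 456)*(1/455) + 837*(-1/1785)) = -3910 + (1710*(1/455) - 279/595) = -3910 + (342/91 - 279/595) = -3910 + 25443/7735 = -30218407/7735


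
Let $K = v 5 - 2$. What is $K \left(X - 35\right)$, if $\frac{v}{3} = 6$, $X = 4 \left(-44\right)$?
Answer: $-18568$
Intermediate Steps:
$X = -176$
$v = 18$ ($v = 3 \cdot 6 = 18$)
$K = 88$ ($K = 18 \cdot 5 - 2 = 90 - 2 = 88$)
$K \left(X - 35\right) = 88 \left(-176 - 35\right) = 88 \left(-211\right) = -18568$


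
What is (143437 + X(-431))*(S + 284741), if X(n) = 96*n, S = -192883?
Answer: 9375119338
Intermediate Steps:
(143437 + X(-431))*(S + 284741) = (143437 + 96*(-431))*(-192883 + 284741) = (143437 - 41376)*91858 = 102061*91858 = 9375119338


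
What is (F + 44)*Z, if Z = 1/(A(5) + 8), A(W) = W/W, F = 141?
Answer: 185/9 ≈ 20.556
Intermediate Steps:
A(W) = 1
Z = ⅑ (Z = 1/(1 + 8) = 1/9 = ⅑ ≈ 0.11111)
(F + 44)*Z = (141 + 44)*(⅑) = 185*(⅑) = 185/9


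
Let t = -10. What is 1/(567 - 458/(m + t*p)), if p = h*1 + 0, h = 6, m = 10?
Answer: 25/14404 ≈ 0.0017356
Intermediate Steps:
p = 6 (p = 6*1 + 0 = 6 + 0 = 6)
1/(567 - 458/(m + t*p)) = 1/(567 - 458/(10 - 10*6)) = 1/(567 - 458/(10 - 60)) = 1/(567 - 458/(-50)) = 1/(567 - 458*(-1/50)) = 1/(567 + 229/25) = 1/(14404/25) = 25/14404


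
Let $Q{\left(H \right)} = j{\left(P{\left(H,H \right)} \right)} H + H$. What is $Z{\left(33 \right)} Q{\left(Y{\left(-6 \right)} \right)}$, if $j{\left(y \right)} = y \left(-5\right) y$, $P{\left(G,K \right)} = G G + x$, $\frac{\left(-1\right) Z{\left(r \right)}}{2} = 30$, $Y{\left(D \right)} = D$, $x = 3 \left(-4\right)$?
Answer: $-1036440$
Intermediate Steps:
$x = -12$
$Z{\left(r \right)} = -60$ ($Z{\left(r \right)} = \left(-2\right) 30 = -60$)
$P{\left(G,K \right)} = -12 + G^{2}$ ($P{\left(G,K \right)} = G G - 12 = G^{2} - 12 = -12 + G^{2}$)
$j{\left(y \right)} = - 5 y^{2}$ ($j{\left(y \right)} = - 5 y y = - 5 y^{2}$)
$Q{\left(H \right)} = H - 5 H \left(-12 + H^{2}\right)^{2}$ ($Q{\left(H \right)} = - 5 \left(-12 + H^{2}\right)^{2} H + H = - 5 H \left(-12 + H^{2}\right)^{2} + H = H - 5 H \left(-12 + H^{2}\right)^{2}$)
$Z{\left(33 \right)} Q{\left(Y{\left(-6 \right)} \right)} = - 60 \left(-6 - - 30 \left(-12 + \left(-6\right)^{2}\right)^{2}\right) = - 60 \left(-6 - - 30 \left(-12 + 36\right)^{2}\right) = - 60 \left(-6 - - 30 \cdot 24^{2}\right) = - 60 \left(-6 - \left(-30\right) 576\right) = - 60 \left(-6 + 17280\right) = \left(-60\right) 17274 = -1036440$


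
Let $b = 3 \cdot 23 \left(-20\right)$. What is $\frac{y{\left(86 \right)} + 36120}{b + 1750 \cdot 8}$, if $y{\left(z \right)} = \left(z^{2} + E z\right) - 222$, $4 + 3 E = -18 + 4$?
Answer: $\frac{21389}{6310} \approx 3.3897$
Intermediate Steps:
$E = -6$ ($E = - \frac{4}{3} + \frac{-18 + 4}{3} = - \frac{4}{3} + \frac{1}{3} \left(-14\right) = - \frac{4}{3} - \frac{14}{3} = -6$)
$b = -1380$ ($b = 69 \left(-20\right) = -1380$)
$y{\left(z \right)} = -222 + z^{2} - 6 z$ ($y{\left(z \right)} = \left(z^{2} - 6 z\right) - 222 = -222 + z^{2} - 6 z$)
$\frac{y{\left(86 \right)} + 36120}{b + 1750 \cdot 8} = \frac{\left(-222 + 86^{2} - 516\right) + 36120}{-1380 + 1750 \cdot 8} = \frac{\left(-222 + 7396 - 516\right) + 36120}{-1380 + 14000} = \frac{6658 + 36120}{12620} = 42778 \cdot \frac{1}{12620} = \frac{21389}{6310}$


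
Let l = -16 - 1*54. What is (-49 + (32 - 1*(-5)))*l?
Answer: 840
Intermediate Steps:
l = -70 (l = -16 - 54 = -70)
(-49 + (32 - 1*(-5)))*l = (-49 + (32 - 1*(-5)))*(-70) = (-49 + (32 + 5))*(-70) = (-49 + 37)*(-70) = -12*(-70) = 840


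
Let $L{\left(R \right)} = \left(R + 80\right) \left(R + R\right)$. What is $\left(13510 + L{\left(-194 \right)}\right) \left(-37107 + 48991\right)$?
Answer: $686205928$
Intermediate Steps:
$L{\left(R \right)} = 2 R \left(80 + R\right)$ ($L{\left(R \right)} = \left(80 + R\right) 2 R = 2 R \left(80 + R\right)$)
$\left(13510 + L{\left(-194 \right)}\right) \left(-37107 + 48991\right) = \left(13510 + 2 \left(-194\right) \left(80 - 194\right)\right) \left(-37107 + 48991\right) = \left(13510 + 2 \left(-194\right) \left(-114\right)\right) 11884 = \left(13510 + 44232\right) 11884 = 57742 \cdot 11884 = 686205928$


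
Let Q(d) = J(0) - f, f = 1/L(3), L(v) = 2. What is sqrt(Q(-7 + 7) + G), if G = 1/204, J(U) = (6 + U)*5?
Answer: sqrt(306969)/102 ≈ 5.4318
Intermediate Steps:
f = 1/2 ≈ 0.50000
J(U) = 30 + 5*U
Q(d) = 59/2 (Q(d) = (30 + 5*0) - 1*1/2 = (30 + 0) - 1/2 = 30 - 1/2 = 59/2)
G = 1/204 ≈ 0.0049020
sqrt(Q(-7 + 7) + G) = sqrt(59/2 + 1/204) = sqrt(6019/204) = sqrt(306969)/102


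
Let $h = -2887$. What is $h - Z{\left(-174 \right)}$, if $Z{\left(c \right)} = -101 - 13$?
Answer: $-2773$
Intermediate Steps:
$Z{\left(c \right)} = -114$ ($Z{\left(c \right)} = -101 - 13 = -114$)
$h - Z{\left(-174 \right)} = -2887 - -114 = -2887 + 114 = -2773$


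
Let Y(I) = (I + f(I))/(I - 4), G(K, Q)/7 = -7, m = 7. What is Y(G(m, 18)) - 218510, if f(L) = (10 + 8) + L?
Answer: -11580950/53 ≈ -2.1851e+5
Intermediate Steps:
G(K, Q) = -49 (G(K, Q) = 7*(-7) = -49)
f(L) = 18 + L
Y(I) = (18 + 2*I)/(-4 + I) (Y(I) = (I + (18 + I))/(I - 4) = (18 + 2*I)/(-4 + I))
Y(G(m, 18)) - 218510 = 2*(9 - 49)/(-4 - 49) - 218510 = 2*(-40)/(-53) - 218510 = 2*(-1/53)*(-40) - 218510 = 80/53 - 218510 = -11580950/53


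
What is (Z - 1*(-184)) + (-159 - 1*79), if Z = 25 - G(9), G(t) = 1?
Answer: -30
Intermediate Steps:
Z = 24 (Z = 25 - 1*1 = 25 - 1 = 24)
(Z - 1*(-184)) + (-159 - 1*79) = (24 - 1*(-184)) + (-159 - 1*79) = (24 + 184) + (-159 - 79) = 208 - 238 = -30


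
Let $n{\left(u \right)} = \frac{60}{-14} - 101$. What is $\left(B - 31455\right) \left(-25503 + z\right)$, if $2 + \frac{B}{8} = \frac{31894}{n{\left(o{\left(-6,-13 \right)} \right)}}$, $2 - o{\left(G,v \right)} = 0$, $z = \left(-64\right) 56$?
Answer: $\frac{726598815617}{737} \approx 9.8589 \cdot 10^{8}$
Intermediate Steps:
$z = -3584$
$o{\left(G,v \right)} = 2$ ($o{\left(G,v \right)} = 2 - 0 = 2 + 0 = 2$)
$n{\left(u \right)} = - \frac{737}{7}$ ($n{\left(u \right)} = 60 \left(- \frac{1}{14}\right) - 101 = - \frac{30}{7} - 101 = - \frac{737}{7}$)
$B = - \frac{1797856}{737}$ ($B = -16 + 8 \frac{31894}{- \frac{737}{7}} = -16 + 8 \cdot 31894 \left(- \frac{7}{737}\right) = -16 + 8 \left(- \frac{223258}{737}\right) = -16 - \frac{1786064}{737} = - \frac{1797856}{737} \approx -2439.4$)
$\left(B - 31455\right) \left(-25503 + z\right) = \left(- \frac{1797856}{737} - 31455\right) \left(-25503 - 3584\right) = \left(- \frac{24980191}{737}\right) \left(-29087\right) = \frac{726598815617}{737}$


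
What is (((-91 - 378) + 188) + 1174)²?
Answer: 797449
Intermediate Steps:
(((-91 - 378) + 188) + 1174)² = ((-469 + 188) + 1174)² = (-281 + 1174)² = 893² = 797449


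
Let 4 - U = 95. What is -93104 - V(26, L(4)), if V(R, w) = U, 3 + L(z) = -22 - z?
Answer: -93013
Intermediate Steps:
L(z) = -25 - z (L(z) = -3 + (-22 - z) = -25 - z)
U = -91 (U = 4 - 1*95 = 4 - 95 = -91)
V(R, w) = -91
-93104 - V(26, L(4)) = -93104 - 1*(-91) = -93104 + 91 = -93013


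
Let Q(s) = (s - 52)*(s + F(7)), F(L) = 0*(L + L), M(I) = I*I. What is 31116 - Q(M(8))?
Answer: 30348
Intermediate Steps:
M(I) = I²
F(L) = 0 (F(L) = 0*(2*L) = 0)
Q(s) = s*(-52 + s) (Q(s) = (s - 52)*(s + 0) = (-52 + s)*s = s*(-52 + s))
31116 - Q(M(8)) = 31116 - 8²*(-52 + 8²) = 31116 - 64*(-52 + 64) = 31116 - 64*12 = 31116 - 1*768 = 31116 - 768 = 30348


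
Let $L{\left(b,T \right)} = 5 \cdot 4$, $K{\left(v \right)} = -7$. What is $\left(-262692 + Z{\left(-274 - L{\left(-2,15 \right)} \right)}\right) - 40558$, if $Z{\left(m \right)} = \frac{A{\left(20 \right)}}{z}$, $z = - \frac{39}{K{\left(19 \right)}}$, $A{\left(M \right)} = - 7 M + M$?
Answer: $- \frac{3942530}{13} \approx -3.0327 \cdot 10^{5}$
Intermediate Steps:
$L{\left(b,T \right)} = 20$
$A{\left(M \right)} = - 6 M$
$z = \frac{39}{7}$ ($z = - \frac{39}{-7} = \left(-39\right) \left(- \frac{1}{7}\right) = \frac{39}{7} \approx 5.5714$)
$Z{\left(m \right)} = - \frac{280}{13}$ ($Z{\left(m \right)} = \frac{\left(-6\right) 20}{\frac{39}{7}} = \left(-120\right) \frac{7}{39} = - \frac{280}{13}$)
$\left(-262692 + Z{\left(-274 - L{\left(-2,15 \right)} \right)}\right) - 40558 = \left(-262692 - \frac{280}{13}\right) - 40558 = - \frac{3415276}{13} - 40558 = - \frac{3942530}{13}$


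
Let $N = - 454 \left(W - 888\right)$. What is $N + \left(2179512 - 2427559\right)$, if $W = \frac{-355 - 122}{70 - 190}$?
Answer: $\frac{3066007}{20} \approx 1.533 \cdot 10^{5}$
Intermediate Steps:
$W = \frac{159}{40}$ ($W = - \frac{477}{-120} = \left(-477\right) \left(- \frac{1}{120}\right) = \frac{159}{40} \approx 3.975$)
$N = \frac{8026947}{20}$ ($N = - 454 \left(\frac{159}{40} - 888\right) = \left(-454\right) \left(- \frac{35361}{40}\right) = \frac{8026947}{20} \approx 4.0135 \cdot 10^{5}$)
$N + \left(2179512 - 2427559\right) = \frac{8026947}{20} + \left(2179512 - 2427559\right) = \frac{8026947}{20} - 248047 = \frac{3066007}{20}$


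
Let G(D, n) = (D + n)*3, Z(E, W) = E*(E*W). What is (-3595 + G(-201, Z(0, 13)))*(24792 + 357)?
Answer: -105575502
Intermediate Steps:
Z(E, W) = W*E²
G(D, n) = 3*D + 3*n
(-3595 + G(-201, Z(0, 13)))*(24792 + 357) = (-3595 + (3*(-201) + 3*(13*0²)))*(24792 + 357) = (-3595 + (-603 + 3*(13*0)))*25149 = (-3595 + (-603 + 3*0))*25149 = (-3595 + (-603 + 0))*25149 = (-3595 - 603)*25149 = -4198*25149 = -105575502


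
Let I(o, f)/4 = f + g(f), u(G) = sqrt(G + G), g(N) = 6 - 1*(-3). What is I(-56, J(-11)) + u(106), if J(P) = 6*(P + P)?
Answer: -492 + 2*sqrt(53) ≈ -477.44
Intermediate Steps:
g(N) = 9 (g(N) = 6 + 3 = 9)
J(P) = 12*P (J(P) = 6*(2*P) = 12*P)
u(G) = sqrt(2)*sqrt(G) (u(G) = sqrt(2*G) = sqrt(2)*sqrt(G))
I(o, f) = 36 + 4*f (I(o, f) = 4*(f + 9) = 4*(9 + f) = 36 + 4*f)
I(-56, J(-11)) + u(106) = (36 + 4*(12*(-11))) + sqrt(2)*sqrt(106) = (36 + 4*(-132)) + 2*sqrt(53) = (36 - 528) + 2*sqrt(53) = -492 + 2*sqrt(53)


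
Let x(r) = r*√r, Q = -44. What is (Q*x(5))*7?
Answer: -1540*√5 ≈ -3443.5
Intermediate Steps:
x(r) = r^(3/2)
(Q*x(5))*7 = -220*√5*7 = -1540*√5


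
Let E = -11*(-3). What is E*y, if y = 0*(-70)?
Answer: 0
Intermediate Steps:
y = 0
E = 33
E*y = 33*0 = 0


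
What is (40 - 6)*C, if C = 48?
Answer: 1632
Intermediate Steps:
(40 - 6)*C = (40 - 6)*48 = 34*48 = 1632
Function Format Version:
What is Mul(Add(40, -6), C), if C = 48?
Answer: 1632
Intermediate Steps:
Mul(Add(40, -6), C) = Mul(Add(40, -6), 48) = Mul(34, 48) = 1632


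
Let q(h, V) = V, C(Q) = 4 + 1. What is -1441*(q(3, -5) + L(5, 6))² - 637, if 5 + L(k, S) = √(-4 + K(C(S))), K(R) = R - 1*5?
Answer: -138973 + 57640*I ≈ -1.3897e+5 + 57640.0*I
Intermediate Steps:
C(Q) = 5
K(R) = -5 + R (K(R) = R - 5 = -5 + R)
L(k, S) = -5 + 2*I (L(k, S) = -5 + √(-4 + (-5 + 5)) = -5 + √(-4 + 0) = -5 + √(-4) = -5 + 2*I)
-1441*(q(3, -5) + L(5, 6))² - 637 = -1441*(-5 + (-5 + 2*I))² - 637 = -1441*(-10 + 2*I)² - 637 = -637 - 1441*(-10 + 2*I)²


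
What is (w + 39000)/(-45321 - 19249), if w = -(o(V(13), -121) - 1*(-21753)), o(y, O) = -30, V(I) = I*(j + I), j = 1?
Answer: -17277/64570 ≈ -0.26757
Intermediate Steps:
V(I) = I*(1 + I)
w = -21723 (w = -(-30 - 1*(-21753)) = -(-30 + 21753) = -1*21723 = -21723)
(w + 39000)/(-45321 - 19249) = (-21723 + 39000)/(-45321 - 19249) = 17277/(-64570) = 17277*(-1/64570) = -17277/64570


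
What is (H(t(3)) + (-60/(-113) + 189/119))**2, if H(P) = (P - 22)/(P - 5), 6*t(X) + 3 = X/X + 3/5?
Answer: 3688143566116/90960750409 ≈ 40.547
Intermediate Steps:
t(X) = -7/30 (t(X) = -1/2 + (X/X + 3/5)/6 = -1/2 + (1 + 3*(1/5))/6 = -1/2 + (1 + 3/5)/6 = -1/2 + (1/6)*(8/5) = -1/2 + 4/15 = -7/30)
H(P) = (-22 + P)/(-5 + P)
(H(t(3)) + (-60/(-113) + 189/119))**2 = ((-22 - 7/30)/(-5 - 7/30) + (-60/(-113) + 189/119))**2 = (-667/30/(-157/30) + (-60*(-1/113) + 189*(1/119)))**2 = (-30/157*(-667/30) + (60/113 + 27/17))**2 = (667/157 + 4071/1921)**2 = (1920454/301597)**2 = 3688143566116/90960750409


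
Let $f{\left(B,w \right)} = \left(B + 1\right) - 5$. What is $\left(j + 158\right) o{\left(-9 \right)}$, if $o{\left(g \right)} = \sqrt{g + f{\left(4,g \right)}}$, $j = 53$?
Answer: $633 i \approx 633.0 i$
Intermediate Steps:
$f{\left(B,w \right)} = -4 + B$ ($f{\left(B,w \right)} = \left(1 + B\right) - 5 = -4 + B$)
$o{\left(g \right)} = \sqrt{g}$ ($o{\left(g \right)} = \sqrt{g + \left(-4 + 4\right)} = \sqrt{g + 0} = \sqrt{g}$)
$\left(j + 158\right) o{\left(-9 \right)} = \left(53 + 158\right) \sqrt{-9} = 211 \cdot 3 i = 633 i$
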